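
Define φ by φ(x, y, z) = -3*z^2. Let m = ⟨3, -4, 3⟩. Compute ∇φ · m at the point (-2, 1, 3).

∂φ/∂x = 0
∂φ/∂y = 0
∂φ/∂z = -6*z
∇φ at (-2, 1, 3) = (0, 0, -18)
∇φ · m = (0)(3) + (0)(-4) + (-18)(3) = -54

-54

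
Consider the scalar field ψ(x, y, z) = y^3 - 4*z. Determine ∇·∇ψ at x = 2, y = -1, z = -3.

-6

∂²ψ/∂x² = 0
∂²ψ/∂y² = 6*y
∂²ψ/∂z² = 0
∇²ψ = 6*y
At (2, -1, -3): -6.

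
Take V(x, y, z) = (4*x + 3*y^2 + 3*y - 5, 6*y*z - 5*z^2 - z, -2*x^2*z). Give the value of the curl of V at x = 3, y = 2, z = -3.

(-41, -36, -15)

(∇×V)₁ = ∂V₃/∂y − ∂V₂/∂z = -6*y + 10*z + 1
(∇×V)₂ = ∂V₁/∂z − ∂V₃/∂x = 4*x*z
(∇×V)₃ = ∂V₂/∂x − ∂V₁/∂y = -6*y - 3
∇×V = (-6*y + 10*z + 1, 4*x*z, -6*y - 3)
At (3, 2, -3): (-41, -36, -15).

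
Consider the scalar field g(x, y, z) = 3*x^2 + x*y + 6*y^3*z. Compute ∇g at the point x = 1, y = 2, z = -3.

(8, -215, 48)

∂g/∂x = 6*x + y
∂g/∂y = x + 18*y^2*z
∂g/∂z = 6*y^3
∇g = (6*x + y, x + 18*y^2*z, 6*y^3)
At (1, 2, -3): (8, -215, 48).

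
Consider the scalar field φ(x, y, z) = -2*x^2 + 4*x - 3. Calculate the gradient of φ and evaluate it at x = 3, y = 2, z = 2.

∂φ/∂x = -4*x + 4
∂φ/∂y = 0
∂φ/∂z = 0
∇φ = (-4*x + 4, 0, 0)
At (3, 2, 2): (-8, 0, 0).

(-8, 0, 0)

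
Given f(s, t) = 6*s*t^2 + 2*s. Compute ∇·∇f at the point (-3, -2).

∂²f/∂s² = 0
∂²f/∂t² = 12*s
∇²f = 12*s
At (-3, -2): -36.

-36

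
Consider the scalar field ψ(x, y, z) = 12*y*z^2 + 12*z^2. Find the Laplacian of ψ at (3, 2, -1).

∂²ψ/∂x² = 0
∂²ψ/∂y² = 0
∂²ψ/∂z² = 24*(y + 1)
∇²ψ = 24*y + 24
At (3, 2, -1): 72.

72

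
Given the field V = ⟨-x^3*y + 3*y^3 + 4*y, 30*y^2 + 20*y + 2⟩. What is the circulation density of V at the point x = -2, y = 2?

∂V₂/∂x = 0
∂V₁/∂y = -x^3 + 9*y^2 + 4
Scalar curl = x^3 - 9*y^2 - 4
At (-2, 2): -48.

-48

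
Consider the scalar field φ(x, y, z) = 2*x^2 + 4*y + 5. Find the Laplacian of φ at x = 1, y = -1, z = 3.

4

∂²φ/∂x² = 4
∂²φ/∂y² = 0
∂²φ/∂z² = 0
∇²φ = 4
At (1, -1, 3): 4.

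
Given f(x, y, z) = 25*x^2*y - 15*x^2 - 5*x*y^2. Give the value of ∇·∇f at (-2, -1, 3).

-60

∂²f/∂x² = 10*(5*y - 3)
∂²f/∂y² = -10*x
∂²f/∂z² = 0
∇²f = -10*x + 50*y - 30
At (-2, -1, 3): -60.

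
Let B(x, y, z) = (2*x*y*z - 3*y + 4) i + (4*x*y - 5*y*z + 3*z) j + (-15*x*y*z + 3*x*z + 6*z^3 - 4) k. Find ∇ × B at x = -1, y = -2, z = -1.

(-28, 37, -7)

(∇×B)₁ = ∂B₃/∂y − ∂B₂/∂z = -15*x*z + 5*y - 3
(∇×B)₂ = ∂B₁/∂z − ∂B₃/∂x = 2*x*y + 15*y*z - 3*z
(∇×B)₃ = ∂B₂/∂x − ∂B₁/∂y = -2*x*z + 4*y + 3
∇×B = (-15*x*z + 5*y - 3, 2*x*y + 15*y*z - 3*z, -2*x*z + 4*y + 3)
At (-1, -2, -1): (-28, 37, -7).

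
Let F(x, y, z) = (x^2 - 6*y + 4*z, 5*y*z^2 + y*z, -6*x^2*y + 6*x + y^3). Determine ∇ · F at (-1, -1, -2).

16

∂F₁/∂x = 2*x
∂F₂/∂y = 5*z^2 + z
∂F₃/∂z = 0
∇·F = 2*x + 5*z^2 + z
At (-1, -1, -2): 16.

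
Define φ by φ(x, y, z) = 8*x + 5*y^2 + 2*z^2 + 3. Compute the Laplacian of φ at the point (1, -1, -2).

∂²φ/∂x² = 0
∂²φ/∂y² = 10
∂²φ/∂z² = 4
∇²φ = 14
At (1, -1, -2): 14.

14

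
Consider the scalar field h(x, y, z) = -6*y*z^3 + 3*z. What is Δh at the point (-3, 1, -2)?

72

∂²h/∂x² = 0
∂²h/∂y² = 0
∂²h/∂z² = -36*y*z
∇²h = -36*y*z
At (-3, 1, -2): 72.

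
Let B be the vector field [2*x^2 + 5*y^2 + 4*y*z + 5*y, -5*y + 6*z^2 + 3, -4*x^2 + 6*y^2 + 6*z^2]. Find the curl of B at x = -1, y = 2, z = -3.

(60, 0, -13)

(∇×B)₁ = ∂B₃/∂y − ∂B₂/∂z = 12*y - 12*z
(∇×B)₂ = ∂B₁/∂z − ∂B₃/∂x = 8*x + 4*y
(∇×B)₃ = ∂B₂/∂x − ∂B₁/∂y = -10*y - 4*z - 5
∇×B = (12*y - 12*z, 8*x + 4*y, -10*y - 4*z - 5)
At (-1, 2, -3): (60, 0, -13).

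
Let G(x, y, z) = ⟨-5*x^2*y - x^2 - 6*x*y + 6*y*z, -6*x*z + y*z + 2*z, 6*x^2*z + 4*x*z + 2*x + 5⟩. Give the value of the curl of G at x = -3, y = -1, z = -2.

(-19, -72, 51)

(∇×G)₁ = ∂G₃/∂y − ∂G₂/∂z = 6*x - y - 2
(∇×G)₂ = ∂G₁/∂z − ∂G₃/∂x = -12*x*z + 6*y - 4*z - 2
(∇×G)₃ = ∂G₂/∂x − ∂G₁/∂y = 5*x^2 + 6*x - 12*z
∇×G = (6*x - y - 2, -12*x*z + 6*y - 4*z - 2, 5*x^2 + 6*x - 12*z)
At (-3, -1, -2): (-19, -72, 51).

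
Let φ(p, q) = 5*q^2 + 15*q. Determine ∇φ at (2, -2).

(0, -5)

∂φ/∂p = 0
∂φ/∂q = 10*q + 15
∇φ = (0, 10*q + 15)
At (2, -2): (0, -5).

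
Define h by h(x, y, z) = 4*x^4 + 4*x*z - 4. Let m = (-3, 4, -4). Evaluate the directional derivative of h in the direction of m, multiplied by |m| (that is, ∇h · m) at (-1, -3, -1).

∂h/∂x = 16*x^3 + 4*z
∂h/∂y = 0
∂h/∂z = 4*x
∇h at (-1, -3, -1) = (-20, 0, -4)
∇h · m = (-20)(-3) + (0)(4) + (-4)(-4) = 76

76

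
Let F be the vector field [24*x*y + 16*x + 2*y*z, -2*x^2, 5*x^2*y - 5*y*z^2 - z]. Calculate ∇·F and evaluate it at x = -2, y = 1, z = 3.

∂F₁/∂x = 24*y + 16
∂F₂/∂y = 0
∂F₃/∂z = -10*y*z - 1
∇·F = -10*y*z + 24*y + 15
At (-2, 1, 3): 9.

9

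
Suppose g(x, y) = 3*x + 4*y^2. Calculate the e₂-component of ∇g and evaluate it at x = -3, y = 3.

24

(∇g)_2 = ∂g/∂y = 8*y
At (-3, 3): 24.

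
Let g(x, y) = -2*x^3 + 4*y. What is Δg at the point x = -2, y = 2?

∂²g/∂x² = -12*x
∂²g/∂y² = 0
∇²g = -12*x
At (-2, 2): 24.

24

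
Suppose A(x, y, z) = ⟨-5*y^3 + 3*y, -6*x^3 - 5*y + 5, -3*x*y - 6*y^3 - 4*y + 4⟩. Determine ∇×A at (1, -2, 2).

(∇×A)₁ = ∂A₃/∂y − ∂A₂/∂z = -3*x - 18*y^2 - 4
(∇×A)₂ = ∂A₁/∂z − ∂A₃/∂x = 3*y
(∇×A)₃ = ∂A₂/∂x − ∂A₁/∂y = -18*x^2 + 15*y^2 - 3
∇×A = (-3*x - 18*y^2 - 4, 3*y, -18*x^2 + 15*y^2 - 3)
At (1, -2, 2): (-79, -6, 39).

(-79, -6, 39)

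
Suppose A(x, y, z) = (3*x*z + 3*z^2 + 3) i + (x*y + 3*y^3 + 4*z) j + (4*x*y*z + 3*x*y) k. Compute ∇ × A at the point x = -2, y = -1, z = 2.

(∇×A)₁ = ∂A₃/∂y − ∂A₂/∂z = 4*x*z + 3*x - 4
(∇×A)₂ = ∂A₁/∂z − ∂A₃/∂x = 3*x - 4*y*z - 3*y + 6*z
(∇×A)₃ = ∂A₂/∂x − ∂A₁/∂y = y
∇×A = (4*x*z + 3*x - 4, 3*x - 4*y*z - 3*y + 6*z, y)
At (-2, -1, 2): (-26, 17, -1).

(-26, 17, -1)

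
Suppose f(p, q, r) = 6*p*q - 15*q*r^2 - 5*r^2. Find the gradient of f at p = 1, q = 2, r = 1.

(12, -9, -70)

∂f/∂p = 6*q
∂f/∂q = 6*p - 15*r^2
∂f/∂r = -30*q*r - 10*r
∇f = (6*q, 6*p - 15*r^2, -30*q*r - 10*r)
At (1, 2, 1): (12, -9, -70).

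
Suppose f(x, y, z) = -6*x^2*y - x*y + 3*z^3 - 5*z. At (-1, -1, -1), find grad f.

(-11, -5, 4)

∂f/∂x = -12*x*y - y
∂f/∂y = -6*x^2 - x
∂f/∂z = 9*z^2 - 5
∇f = (-12*x*y - y, -6*x^2 - x, 9*z^2 - 5)
At (-1, -1, -1): (-11, -5, 4).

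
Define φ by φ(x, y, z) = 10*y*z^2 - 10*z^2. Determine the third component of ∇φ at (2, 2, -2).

(∇φ)_3 = ∂φ/∂z = 20*y*z - 20*z
At (2, 2, -2): -40.

-40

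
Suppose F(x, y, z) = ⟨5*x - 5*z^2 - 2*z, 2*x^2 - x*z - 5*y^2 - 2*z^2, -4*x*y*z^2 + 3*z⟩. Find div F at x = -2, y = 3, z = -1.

-70

∂F₁/∂x = 5
∂F₂/∂y = -10*y
∂F₃/∂z = -8*x*y*z + 3
∇·F = -8*x*y*z - 10*y + 8
At (-2, 3, -1): -70.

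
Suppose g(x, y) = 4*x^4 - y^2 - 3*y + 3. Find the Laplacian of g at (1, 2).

∂²g/∂x² = 48*x^2
∂²g/∂y² = -2
∇²g = 48*x^2 - 2
At (1, 2): 46.

46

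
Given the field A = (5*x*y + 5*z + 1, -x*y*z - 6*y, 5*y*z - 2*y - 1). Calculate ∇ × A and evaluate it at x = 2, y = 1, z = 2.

(∇×A)₁ = ∂A₃/∂y − ∂A₂/∂z = x*y + 5*z - 2
(∇×A)₂ = ∂A₁/∂z − ∂A₃/∂x = 5
(∇×A)₃ = ∂A₂/∂x − ∂A₁/∂y = -5*x - y*z
∇×A = (x*y + 5*z - 2, 5, -5*x - y*z)
At (2, 1, 2): (10, 5, -12).

(10, 5, -12)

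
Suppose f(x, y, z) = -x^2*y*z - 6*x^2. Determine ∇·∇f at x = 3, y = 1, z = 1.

∂²f/∂x² = -2*(y*z + 6)
∂²f/∂y² = 0
∂²f/∂z² = 0
∇²f = -2*y*z - 12
At (3, 1, 1): -14.

-14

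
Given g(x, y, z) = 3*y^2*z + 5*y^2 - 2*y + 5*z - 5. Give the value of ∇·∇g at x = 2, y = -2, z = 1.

∂²g/∂x² = 0
∂²g/∂y² = 2*(3*z + 5)
∂²g/∂z² = 0
∇²g = 6*z + 10
At (2, -2, 1): 16.

16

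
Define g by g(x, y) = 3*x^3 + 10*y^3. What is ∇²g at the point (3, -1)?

∂²g/∂x² = 18*x
∂²g/∂y² = 60*y
∇²g = 18*x + 60*y
At (3, -1): -6.

-6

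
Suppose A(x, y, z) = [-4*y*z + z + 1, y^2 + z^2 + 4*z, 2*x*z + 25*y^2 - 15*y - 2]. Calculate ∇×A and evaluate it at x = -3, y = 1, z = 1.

(29, -5, 4)

(∇×A)₁ = ∂A₃/∂y − ∂A₂/∂z = 50*y - 2*z - 19
(∇×A)₂ = ∂A₁/∂z − ∂A₃/∂x = -4*y - 2*z + 1
(∇×A)₃ = ∂A₂/∂x − ∂A₁/∂y = 4*z
∇×A = (50*y - 2*z - 19, -4*y - 2*z + 1, 4*z)
At (-3, 1, 1): (29, -5, 4).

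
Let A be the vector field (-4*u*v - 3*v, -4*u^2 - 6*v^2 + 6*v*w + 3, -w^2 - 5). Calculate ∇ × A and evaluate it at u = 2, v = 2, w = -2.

(-12, 0, -5)

(∇×A)₁ = ∂A₃/∂v − ∂A₂/∂w = -6*v
(∇×A)₂ = ∂A₁/∂w − ∂A₃/∂u = 0
(∇×A)₃ = ∂A₂/∂u − ∂A₁/∂v = -4*u + 3
∇×A = (-6*v, 0, -4*u + 3)
At (2, 2, -2): (-12, 0, -5).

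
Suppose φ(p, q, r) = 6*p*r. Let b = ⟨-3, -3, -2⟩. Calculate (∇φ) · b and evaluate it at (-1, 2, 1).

-6

∂φ/∂p = 6*r
∂φ/∂q = 0
∂φ/∂r = 6*p
∇φ at (-1, 2, 1) = (6, 0, -6)
∇φ · b = (6)(-3) + (0)(-3) + (-6)(-2) = -6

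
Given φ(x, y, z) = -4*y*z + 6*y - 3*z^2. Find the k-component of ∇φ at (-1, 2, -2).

4

(∇φ)_3 = ∂φ/∂z = -4*y - 6*z
At (-1, 2, -2): 4.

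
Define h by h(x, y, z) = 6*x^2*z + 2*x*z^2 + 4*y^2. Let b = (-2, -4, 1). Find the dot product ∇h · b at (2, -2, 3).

-68

∂h/∂x = 12*x*z + 2*z^2
∂h/∂y = 8*y
∂h/∂z = 6*x^2 + 4*x*z
∇h at (2, -2, 3) = (90, -16, 48)
∇h · b = (90)(-2) + (-16)(-4) + (48)(1) = -68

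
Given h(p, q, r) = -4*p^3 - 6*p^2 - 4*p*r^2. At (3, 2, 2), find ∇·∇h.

-108

∂²h/∂p² = -12*(2*p + 1)
∂²h/∂q² = 0
∂²h/∂r² = -8*p
∇²h = -32*p - 12
At (3, 2, 2): -108.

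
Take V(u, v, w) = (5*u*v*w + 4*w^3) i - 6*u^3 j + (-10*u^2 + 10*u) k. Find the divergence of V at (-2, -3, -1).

15

∂V₁/∂u = 5*v*w
∂V₂/∂v = 0
∂V₃/∂w = 0
∇·V = 5*v*w
At (-2, -3, -1): 15.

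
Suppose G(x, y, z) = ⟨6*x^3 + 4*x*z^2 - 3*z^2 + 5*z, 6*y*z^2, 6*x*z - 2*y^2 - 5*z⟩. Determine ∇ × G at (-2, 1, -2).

(∇×G)₁ = ∂G₃/∂y − ∂G₂/∂z = -12*y*z - 4*y
(∇×G)₂ = ∂G₁/∂z − ∂G₃/∂x = 8*x*z - 12*z + 5
(∇×G)₃ = ∂G₂/∂x − ∂G₁/∂y = 0
∇×G = (-12*y*z - 4*y, 8*x*z - 12*z + 5, 0)
At (-2, 1, -2): (20, 61, 0).

(20, 61, 0)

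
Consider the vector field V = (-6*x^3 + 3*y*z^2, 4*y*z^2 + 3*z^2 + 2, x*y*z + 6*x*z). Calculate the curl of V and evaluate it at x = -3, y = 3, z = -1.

(33, -9, -3)

(∇×V)₁ = ∂V₃/∂y − ∂V₂/∂z = x*z - 8*y*z - 6*z
(∇×V)₂ = ∂V₁/∂z − ∂V₃/∂x = 5*y*z - 6*z
(∇×V)₃ = ∂V₂/∂x − ∂V₁/∂y = -3*z^2
∇×V = (x*z - 8*y*z - 6*z, 5*y*z - 6*z, -3*z^2)
At (-3, 3, -1): (33, -9, -3).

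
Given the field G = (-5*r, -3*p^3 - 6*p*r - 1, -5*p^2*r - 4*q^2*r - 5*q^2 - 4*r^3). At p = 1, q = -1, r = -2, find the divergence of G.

-57

∂G₁/∂p = 0
∂G₂/∂q = 0
∂G₃/∂r = -5*p^2 - 4*q^2 - 12*r^2
∇·G = -5*p^2 - 4*q^2 - 12*r^2
At (1, -1, -2): -57.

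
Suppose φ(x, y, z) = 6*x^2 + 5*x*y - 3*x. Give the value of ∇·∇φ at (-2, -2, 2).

12

∂²φ/∂x² = 12
∂²φ/∂y² = 0
∂²φ/∂z² = 0
∇²φ = 12
At (-2, -2, 2): 12.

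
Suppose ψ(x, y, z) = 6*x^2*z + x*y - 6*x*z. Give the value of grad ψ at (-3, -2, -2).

∂ψ/∂x = 12*x*z + y - 6*z
∂ψ/∂y = x
∂ψ/∂z = 6*x^2 - 6*x
∇ψ = (12*x*z + y - 6*z, x, 6*x^2 - 6*x)
At (-3, -2, -2): (82, -3, 72).

(82, -3, 72)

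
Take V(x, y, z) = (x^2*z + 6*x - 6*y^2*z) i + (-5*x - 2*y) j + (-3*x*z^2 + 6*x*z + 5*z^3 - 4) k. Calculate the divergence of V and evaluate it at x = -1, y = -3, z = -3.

∂V₁/∂x = 2*x*z + 6
∂V₂/∂y = -2
∂V₃/∂z = -6*x*z + 6*x + 15*z^2
∇·V = -4*x*z + 6*x + 15*z^2 + 4
At (-1, -3, -3): 121.

121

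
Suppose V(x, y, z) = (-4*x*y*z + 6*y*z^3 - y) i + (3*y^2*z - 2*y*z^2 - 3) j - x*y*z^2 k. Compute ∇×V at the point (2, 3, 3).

(-9, 489, -137)

(∇×V)₁ = ∂V₃/∂y − ∂V₂/∂z = -x*z^2 - 3*y^2 + 4*y*z
(∇×V)₂ = ∂V₁/∂z − ∂V₃/∂x = -4*x*y + 19*y*z^2
(∇×V)₃ = ∂V₂/∂x − ∂V₁/∂y = 4*x*z - 6*z^3 + 1
∇×V = (-x*z^2 - 3*y^2 + 4*y*z, -4*x*y + 19*y*z^2, 4*x*z - 6*z^3 + 1)
At (2, 3, 3): (-9, 489, -137).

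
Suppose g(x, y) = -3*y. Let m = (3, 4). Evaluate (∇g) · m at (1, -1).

-12

∂g/∂x = 0
∂g/∂y = -3
∇g at (1, -1) = (0, -3)
∇g · m = (0)(3) + (-3)(4) = -12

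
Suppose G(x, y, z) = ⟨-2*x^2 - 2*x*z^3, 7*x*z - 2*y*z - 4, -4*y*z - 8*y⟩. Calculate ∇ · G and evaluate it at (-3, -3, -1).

28

∂G₁/∂x = -4*x - 2*z^3
∂G₂/∂y = -2*z
∂G₃/∂z = -4*y
∇·G = -4*x - 4*y - 2*z^3 - 2*z
At (-3, -3, -1): 28.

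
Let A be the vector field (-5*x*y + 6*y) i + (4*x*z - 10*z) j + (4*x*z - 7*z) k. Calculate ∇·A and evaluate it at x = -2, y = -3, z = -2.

∂A₁/∂x = -5*y
∂A₂/∂y = 0
∂A₃/∂z = 4*x - 7
∇·A = 4*x - 5*y - 7
At (-2, -3, -2): 0.

0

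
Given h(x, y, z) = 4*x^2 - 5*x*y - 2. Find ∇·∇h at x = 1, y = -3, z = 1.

∂²h/∂x² = 8
∂²h/∂y² = 0
∂²h/∂z² = 0
∇²h = 8
At (1, -3, 1): 8.

8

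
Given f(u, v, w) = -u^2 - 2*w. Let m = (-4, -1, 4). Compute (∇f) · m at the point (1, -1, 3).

∂f/∂u = -2*u
∂f/∂v = 0
∂f/∂w = -2
∇f at (1, -1, 3) = (-2, 0, -2)
∇f · m = (-2)(-4) + (0)(-1) + (-2)(4) = 0

0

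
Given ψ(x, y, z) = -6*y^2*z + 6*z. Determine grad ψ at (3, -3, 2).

(0, 72, -48)

∂ψ/∂x = 0
∂ψ/∂y = -12*y*z
∂ψ/∂z = -6*y^2 + 6
∇ψ = (0, -12*y*z, -6*y^2 + 6)
At (3, -3, 2): (0, 72, -48).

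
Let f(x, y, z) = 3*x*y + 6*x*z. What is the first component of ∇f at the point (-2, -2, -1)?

(∇f)_1 = ∂f/∂x = 3*y + 6*z
At (-2, -2, -1): -12.

-12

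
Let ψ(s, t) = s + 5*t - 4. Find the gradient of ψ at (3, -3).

(1, 5)

∂ψ/∂s = 1
∂ψ/∂t = 5
∇ψ = (1, 5)
At (3, -3): (1, 5).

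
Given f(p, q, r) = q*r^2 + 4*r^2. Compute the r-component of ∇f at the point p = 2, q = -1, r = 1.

6

(∇f)_3 = ∂f/∂r = 2*q*r + 8*r
At (2, -1, 1): 6.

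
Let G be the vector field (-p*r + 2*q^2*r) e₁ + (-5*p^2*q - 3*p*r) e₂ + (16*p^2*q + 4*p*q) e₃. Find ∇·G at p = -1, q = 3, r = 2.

∂G₁/∂p = -r
∂G₂/∂q = -5*p^2
∂G₃/∂r = 0
∇·G = -5*p^2 - r
At (-1, 3, 2): -7.

-7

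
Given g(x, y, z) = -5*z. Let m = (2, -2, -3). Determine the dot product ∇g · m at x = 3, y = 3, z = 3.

15

∂g/∂x = 0
∂g/∂y = 0
∂g/∂z = -5
∇g at (3, 3, 3) = (0, 0, -5)
∇g · m = (0)(2) + (0)(-2) + (-5)(-3) = 15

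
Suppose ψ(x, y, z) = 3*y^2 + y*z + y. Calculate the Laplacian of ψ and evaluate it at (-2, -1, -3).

6

∂²ψ/∂x² = 0
∂²ψ/∂y² = 6
∂²ψ/∂z² = 0
∇²ψ = 6
At (-2, -1, -3): 6.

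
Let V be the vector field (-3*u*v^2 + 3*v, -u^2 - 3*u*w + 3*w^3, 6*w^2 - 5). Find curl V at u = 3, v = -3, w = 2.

(∇×V)₁ = ∂V₃/∂v − ∂V₂/∂w = 3*u - 9*w^2
(∇×V)₂ = ∂V₁/∂w − ∂V₃/∂u = 0
(∇×V)₃ = ∂V₂/∂u − ∂V₁/∂v = 6*u*v - 2*u - 3*w - 3
∇×V = (3*u - 9*w^2, 0, 6*u*v - 2*u - 3*w - 3)
At (3, -3, 2): (-27, 0, -69).

(-27, 0, -69)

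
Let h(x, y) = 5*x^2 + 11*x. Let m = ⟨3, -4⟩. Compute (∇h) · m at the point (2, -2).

∂h/∂x = 10*x + 11
∂h/∂y = 0
∇h at (2, -2) = (31, 0)
∇h · m = (31)(3) + (0)(-4) = 93

93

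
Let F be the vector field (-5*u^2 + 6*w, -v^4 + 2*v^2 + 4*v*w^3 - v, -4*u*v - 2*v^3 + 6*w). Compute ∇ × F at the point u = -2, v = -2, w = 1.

(∇×F)₁ = ∂F₃/∂v − ∂F₂/∂w = -4*u - 6*v^2 - 12*v*w^2
(∇×F)₂ = ∂F₁/∂w − ∂F₃/∂u = 4*v + 6
(∇×F)₃ = ∂F₂/∂u − ∂F₁/∂v = 0
∇×F = (-4*u - 6*v^2 - 12*v*w^2, 4*v + 6, 0)
At (-2, -2, 1): (8, -2, 0).

(8, -2, 0)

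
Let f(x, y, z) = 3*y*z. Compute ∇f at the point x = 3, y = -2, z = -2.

∂f/∂x = 0
∂f/∂y = 3*z
∂f/∂z = 3*y
∇f = (0, 3*z, 3*y)
At (3, -2, -2): (0, -6, -6).

(0, -6, -6)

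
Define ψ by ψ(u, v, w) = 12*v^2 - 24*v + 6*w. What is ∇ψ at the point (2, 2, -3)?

∂ψ/∂u = 0
∂ψ/∂v = 24*v - 24
∂ψ/∂w = 6
∇ψ = (0, 24*v - 24, 6)
At (2, 2, -3): (0, 24, 6).

(0, 24, 6)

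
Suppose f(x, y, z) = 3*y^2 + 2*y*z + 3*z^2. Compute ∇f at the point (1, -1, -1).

∂f/∂x = 0
∂f/∂y = 6*y + 2*z
∂f/∂z = 2*y + 6*z
∇f = (0, 6*y + 2*z, 2*y + 6*z)
At (1, -1, -1): (0, -8, -8).

(0, -8, -8)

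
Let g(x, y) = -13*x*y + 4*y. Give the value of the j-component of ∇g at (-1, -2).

17

(∇g)_2 = ∂g/∂y = -13*x + 4
At (-1, -2): 17.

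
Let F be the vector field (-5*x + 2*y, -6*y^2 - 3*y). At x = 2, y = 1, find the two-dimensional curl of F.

-2

∂F₂/∂x = 0
∂F₁/∂y = 2
Scalar curl = -2
At (2, 1): -2.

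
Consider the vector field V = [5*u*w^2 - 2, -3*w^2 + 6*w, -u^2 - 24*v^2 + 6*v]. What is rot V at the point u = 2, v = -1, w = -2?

(∇×V)₁ = ∂V₃/∂v − ∂V₂/∂w = -48*v + 6*w
(∇×V)₂ = ∂V₁/∂w − ∂V₃/∂u = 10*u*w + 2*u
(∇×V)₃ = ∂V₂/∂u − ∂V₁/∂v = 0
∇×V = (-48*v + 6*w, 10*u*w + 2*u, 0)
At (2, -1, -2): (36, -36, 0).

(36, -36, 0)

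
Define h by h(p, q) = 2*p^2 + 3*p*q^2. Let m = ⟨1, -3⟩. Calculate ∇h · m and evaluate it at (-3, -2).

∂h/∂p = 4*p + 3*q^2
∂h/∂q = 6*p*q
∇h at (-3, -2) = (0, 36)
∇h · m = (0)(1) + (36)(-3) = -108

-108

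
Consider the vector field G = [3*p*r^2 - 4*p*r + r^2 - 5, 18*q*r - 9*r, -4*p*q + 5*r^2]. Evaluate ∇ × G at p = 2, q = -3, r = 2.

(∇×G)₁ = ∂G₃/∂q − ∂G₂/∂r = -4*p - 18*q + 9
(∇×G)₂ = ∂G₁/∂r − ∂G₃/∂p = 6*p*r - 4*p + 4*q + 2*r
(∇×G)₃ = ∂G₂/∂p − ∂G₁/∂q = 0
∇×G = (-4*p - 18*q + 9, 6*p*r - 4*p + 4*q + 2*r, 0)
At (2, -3, 2): (55, 8, 0).

(55, 8, 0)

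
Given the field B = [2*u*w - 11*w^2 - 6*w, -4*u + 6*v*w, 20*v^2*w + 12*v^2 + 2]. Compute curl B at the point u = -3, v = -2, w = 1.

(∇×B)₁ = ∂B₃/∂v − ∂B₂/∂w = 40*v*w + 18*v
(∇×B)₂ = ∂B₁/∂w − ∂B₃/∂u = 2*u - 22*w - 6
(∇×B)₃ = ∂B₂/∂u − ∂B₁/∂v = -4
∇×B = (40*v*w + 18*v, 2*u - 22*w - 6, -4)
At (-3, -2, 1): (-116, -34, -4).

(-116, -34, -4)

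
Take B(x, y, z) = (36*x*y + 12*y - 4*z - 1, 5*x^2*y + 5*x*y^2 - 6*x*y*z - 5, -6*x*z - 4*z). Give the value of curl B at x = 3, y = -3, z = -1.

(∇×B)₁ = ∂B₃/∂y − ∂B₂/∂z = 6*x*y
(∇×B)₂ = ∂B₁/∂z − ∂B₃/∂x = 6*z - 4
(∇×B)₃ = ∂B₂/∂x − ∂B₁/∂y = 10*x*y - 36*x + 5*y^2 - 6*y*z - 12
∇×B = (6*x*y, 6*z - 4, 10*x*y - 36*x + 5*y^2 - 6*y*z - 12)
At (3, -3, -1): (-54, -10, -183).

(-54, -10, -183)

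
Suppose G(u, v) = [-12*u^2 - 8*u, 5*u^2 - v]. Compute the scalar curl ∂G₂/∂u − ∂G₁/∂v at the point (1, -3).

10

∂G₂/∂u = 10*u
∂G₁/∂v = 0
Scalar curl = 10*u
At (1, -3): 10.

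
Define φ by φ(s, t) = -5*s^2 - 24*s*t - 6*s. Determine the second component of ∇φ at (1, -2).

(∇φ)_2 = ∂φ/∂t = -24*s
At (1, -2): -24.

-24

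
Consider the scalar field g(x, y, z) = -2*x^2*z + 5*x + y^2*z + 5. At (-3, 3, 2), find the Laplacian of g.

∂²g/∂x² = -4*z
∂²g/∂y² = 2*z
∂²g/∂z² = 0
∇²g = -2*z
At (-3, 3, 2): -4.

-4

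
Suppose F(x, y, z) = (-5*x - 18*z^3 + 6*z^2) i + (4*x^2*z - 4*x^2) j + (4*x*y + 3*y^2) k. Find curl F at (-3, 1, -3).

(∇×F)₁ = ∂F₃/∂y − ∂F₂/∂z = -4*x^2 + 4*x + 6*y
(∇×F)₂ = ∂F₁/∂z − ∂F₃/∂x = -4*y - 54*z^2 + 12*z
(∇×F)₃ = ∂F₂/∂x − ∂F₁/∂y = 8*x*z - 8*x
∇×F = (-4*x^2 + 4*x + 6*y, -4*y - 54*z^2 + 12*z, 8*x*z - 8*x)
At (-3, 1, -3): (-42, -526, 96).

(-42, -526, 96)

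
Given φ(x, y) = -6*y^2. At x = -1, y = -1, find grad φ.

∂φ/∂x = 0
∂φ/∂y = -12*y
∇φ = (0, -12*y)
At (-1, -1): (0, 12).

(0, 12)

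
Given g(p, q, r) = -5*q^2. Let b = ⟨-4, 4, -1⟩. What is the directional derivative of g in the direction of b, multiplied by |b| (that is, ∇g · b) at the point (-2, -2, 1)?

80

∂g/∂p = 0
∂g/∂q = -10*q
∂g/∂r = 0
∇g at (-2, -2, 1) = (0, 20, 0)
∇g · b = (0)(-4) + (20)(4) + (0)(-1) = 80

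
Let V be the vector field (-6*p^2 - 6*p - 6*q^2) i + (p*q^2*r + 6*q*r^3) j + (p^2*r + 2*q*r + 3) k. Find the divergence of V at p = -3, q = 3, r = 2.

57

∂V₁/∂p = -12*p - 6
∂V₂/∂q = 2*p*q*r + 6*r^3
∂V₃/∂r = p^2 + 2*q
∇·V = p^2 + 2*p*q*r - 12*p + 2*q + 6*r^3 - 6
At (-3, 3, 2): 57.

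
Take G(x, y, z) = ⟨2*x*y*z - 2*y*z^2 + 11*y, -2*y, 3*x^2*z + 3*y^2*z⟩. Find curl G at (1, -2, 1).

(-12, -2, -11)

(∇×G)₁ = ∂G₃/∂y − ∂G₂/∂z = 6*y*z
(∇×G)₂ = ∂G₁/∂z − ∂G₃/∂x = 2*x*y - 6*x*z - 4*y*z
(∇×G)₃ = ∂G₂/∂x − ∂G₁/∂y = -2*x*z + 2*z^2 - 11
∇×G = (6*y*z, 2*x*y - 6*x*z - 4*y*z, -2*x*z + 2*z^2 - 11)
At (1, -2, 1): (-12, -2, -11).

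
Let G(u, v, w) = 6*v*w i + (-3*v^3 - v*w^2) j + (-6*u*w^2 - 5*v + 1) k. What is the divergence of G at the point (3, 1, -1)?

26

∂G₁/∂u = 0
∂G₂/∂v = -9*v^2 - w^2
∂G₃/∂w = -12*u*w
∇·G = -12*u*w - 9*v^2 - w^2
At (3, 1, -1): 26.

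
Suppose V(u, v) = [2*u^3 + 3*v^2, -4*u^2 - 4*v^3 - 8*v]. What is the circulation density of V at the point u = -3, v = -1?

30

∂V₂/∂u = -8*u
∂V₁/∂v = 6*v
Scalar curl = -8*u - 6*v
At (-3, -1): 30.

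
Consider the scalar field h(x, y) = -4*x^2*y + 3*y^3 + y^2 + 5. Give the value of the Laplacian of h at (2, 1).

∂²h/∂x² = -8*y
∂²h/∂y² = 2*(9*y + 1)
∇²h = 10*y + 2
At (2, 1): 12.

12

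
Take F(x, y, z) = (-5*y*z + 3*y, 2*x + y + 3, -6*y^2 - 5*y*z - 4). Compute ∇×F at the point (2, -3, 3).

(∇×F)₁ = ∂F₃/∂y − ∂F₂/∂z = -12*y - 5*z
(∇×F)₂ = ∂F₁/∂z − ∂F₃/∂x = -5*y
(∇×F)₃ = ∂F₂/∂x − ∂F₁/∂y = 5*z - 1
∇×F = (-12*y - 5*z, -5*y, 5*z - 1)
At (2, -3, 3): (21, 15, 14).

(21, 15, 14)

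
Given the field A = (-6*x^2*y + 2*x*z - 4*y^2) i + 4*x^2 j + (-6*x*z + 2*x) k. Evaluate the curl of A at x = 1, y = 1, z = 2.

(0, 12, 22)

(∇×A)₁ = ∂A₃/∂y − ∂A₂/∂z = 0
(∇×A)₂ = ∂A₁/∂z − ∂A₃/∂x = 2*x + 6*z - 2
(∇×A)₃ = ∂A₂/∂x − ∂A₁/∂y = 6*x^2 + 8*x + 8*y
∇×A = (0, 2*x + 6*z - 2, 6*x^2 + 8*x + 8*y)
At (1, 1, 2): (0, 12, 22).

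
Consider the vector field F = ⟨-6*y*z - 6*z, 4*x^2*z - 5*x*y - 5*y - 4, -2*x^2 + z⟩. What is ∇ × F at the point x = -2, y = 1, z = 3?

(-16, -20, -35)

(∇×F)₁ = ∂F₃/∂y − ∂F₂/∂z = -4*x^2
(∇×F)₂ = ∂F₁/∂z − ∂F₃/∂x = 4*x - 6*y - 6
(∇×F)₃ = ∂F₂/∂x − ∂F₁/∂y = 8*x*z - 5*y + 6*z
∇×F = (-4*x^2, 4*x - 6*y - 6, 8*x*z - 5*y + 6*z)
At (-2, 1, 3): (-16, -20, -35).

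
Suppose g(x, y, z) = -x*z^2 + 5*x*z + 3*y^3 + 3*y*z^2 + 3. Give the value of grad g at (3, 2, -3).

∂g/∂x = -z^2 + 5*z
∂g/∂y = 9*y^2 + 3*z^2
∂g/∂z = -2*x*z + 5*x + 6*y*z
∇g = (-z^2 + 5*z, 9*y^2 + 3*z^2, -2*x*z + 5*x + 6*y*z)
At (3, 2, -3): (-24, 63, -3).

(-24, 63, -3)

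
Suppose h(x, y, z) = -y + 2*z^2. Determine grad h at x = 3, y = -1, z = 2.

(0, -1, 8)

∂h/∂x = 0
∂h/∂y = -1
∂h/∂z = 4*z
∇h = (0, -1, 4*z)
At (3, -1, 2): (0, -1, 8).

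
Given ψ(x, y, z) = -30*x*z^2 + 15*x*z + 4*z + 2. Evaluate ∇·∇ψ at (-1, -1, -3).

∂²ψ/∂x² = 0
∂²ψ/∂y² = 0
∂²ψ/∂z² = -60*x
∇²ψ = -60*x
At (-1, -1, -3): 60.

60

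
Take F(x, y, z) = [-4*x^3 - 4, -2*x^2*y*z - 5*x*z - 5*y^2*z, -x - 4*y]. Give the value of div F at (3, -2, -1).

∂F₁/∂x = -12*x^2
∂F₂/∂y = -2*x^2*z - 10*y*z
∂F₃/∂z = 0
∇·F = -2*x^2*z - 12*x^2 - 10*y*z
At (3, -2, -1): -110.

-110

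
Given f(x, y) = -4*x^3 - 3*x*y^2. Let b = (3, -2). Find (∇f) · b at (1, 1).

-33

∂f/∂x = -12*x^2 - 3*y^2
∂f/∂y = -6*x*y
∇f at (1, 1) = (-15, -6)
∇f · b = (-15)(3) + (-6)(-2) = -33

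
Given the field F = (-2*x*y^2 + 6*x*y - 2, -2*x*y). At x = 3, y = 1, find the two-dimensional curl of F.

-8

∂F₂/∂x = -2*y
∂F₁/∂y = -4*x*y + 6*x
Scalar curl = 4*x*y - 6*x - 2*y
At (3, 1): -8.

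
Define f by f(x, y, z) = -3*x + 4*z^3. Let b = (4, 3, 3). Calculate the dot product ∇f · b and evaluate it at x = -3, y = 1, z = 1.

∂f/∂x = -3
∂f/∂y = 0
∂f/∂z = 12*z^2
∇f at (-3, 1, 1) = (-3, 0, 12)
∇f · b = (-3)(4) + (0)(3) + (12)(3) = 24

24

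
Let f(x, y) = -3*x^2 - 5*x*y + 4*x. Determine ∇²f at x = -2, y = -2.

∂²f/∂x² = -6
∂²f/∂y² = 0
∇²f = -6
At (-2, -2): -6.

-6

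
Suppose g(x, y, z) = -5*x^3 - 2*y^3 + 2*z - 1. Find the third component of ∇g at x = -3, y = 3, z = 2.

2

(∇g)_3 = ∂g/∂z = 2
At (-3, 3, 2): 2.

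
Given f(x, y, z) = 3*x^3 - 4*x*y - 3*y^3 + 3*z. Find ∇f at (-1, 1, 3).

(5, -5, 3)

∂f/∂x = 9*x^2 - 4*y
∂f/∂y = -4*x - 9*y^2
∂f/∂z = 3
∇f = (9*x^2 - 4*y, -4*x - 9*y^2, 3)
At (-1, 1, 3): (5, -5, 3).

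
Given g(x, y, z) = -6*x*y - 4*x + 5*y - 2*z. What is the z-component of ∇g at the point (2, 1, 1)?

-2

(∇g)_3 = ∂g/∂z = -2
At (2, 1, 1): -2.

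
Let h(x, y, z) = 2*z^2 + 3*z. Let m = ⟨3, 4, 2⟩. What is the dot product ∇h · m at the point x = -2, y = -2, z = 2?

∂h/∂x = 0
∂h/∂y = 0
∂h/∂z = 4*z + 3
∇h at (-2, -2, 2) = (0, 0, 11)
∇h · m = (0)(3) + (0)(4) + (11)(2) = 22

22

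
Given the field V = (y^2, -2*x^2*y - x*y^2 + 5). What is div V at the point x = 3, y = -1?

-12

∂V₁/∂x = 0
∂V₂/∂y = -2*x^2 - 2*x*y
∇·V = -2*x^2 - 2*x*y
At (3, -1): -12.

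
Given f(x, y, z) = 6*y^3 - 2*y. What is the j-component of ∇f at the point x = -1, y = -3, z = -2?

(∇f)_2 = ∂f/∂y = 18*y^2 - 2
At (-1, -3, -2): 160.

160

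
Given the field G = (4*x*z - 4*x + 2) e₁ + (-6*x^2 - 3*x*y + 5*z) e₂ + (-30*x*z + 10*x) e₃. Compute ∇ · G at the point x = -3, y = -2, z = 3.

∂G₁/∂x = 4*z - 4
∂G₂/∂y = -3*x
∂G₃/∂z = -30*x
∇·G = -33*x + 4*z - 4
At (-3, -2, 3): 107.

107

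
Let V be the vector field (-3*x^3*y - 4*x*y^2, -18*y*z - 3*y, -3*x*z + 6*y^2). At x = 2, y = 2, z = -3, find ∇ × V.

(60, -9, 56)

(∇×V)₁ = ∂V₃/∂y − ∂V₂/∂z = 30*y
(∇×V)₂ = ∂V₁/∂z − ∂V₃/∂x = 3*z
(∇×V)₃ = ∂V₂/∂x − ∂V₁/∂y = 3*x^3 + 8*x*y
∇×V = (30*y, 3*z, 3*x^3 + 8*x*y)
At (2, 2, -3): (60, -9, 56).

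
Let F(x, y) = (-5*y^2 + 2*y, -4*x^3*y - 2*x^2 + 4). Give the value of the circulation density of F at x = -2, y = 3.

∂F₂/∂x = -12*x^2*y - 4*x
∂F₁/∂y = -10*y + 2
Scalar curl = -12*x^2*y - 4*x + 10*y - 2
At (-2, 3): -108.

-108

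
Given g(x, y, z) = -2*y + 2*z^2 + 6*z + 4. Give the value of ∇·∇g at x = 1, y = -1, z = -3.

4

∂²g/∂x² = 0
∂²g/∂y² = 0
∂²g/∂z² = 4
∇²g = 4
At (1, -1, -3): 4.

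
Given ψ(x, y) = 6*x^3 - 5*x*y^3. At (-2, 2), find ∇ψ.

(32, 120)

∂ψ/∂x = 18*x^2 - 5*y^3
∂ψ/∂y = -15*x*y^2
∇ψ = (18*x^2 - 5*y^3, -15*x*y^2)
At (-2, 2): (32, 120).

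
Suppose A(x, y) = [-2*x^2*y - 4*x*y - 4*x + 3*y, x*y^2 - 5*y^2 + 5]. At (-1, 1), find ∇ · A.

-16

∂A₁/∂x = -4*x*y - 4*y - 4
∂A₂/∂y = 2*x*y - 10*y
∇·A = -2*x*y - 14*y - 4
At (-1, 1): -16.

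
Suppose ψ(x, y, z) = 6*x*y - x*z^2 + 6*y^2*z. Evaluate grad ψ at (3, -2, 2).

(-16, -30, 12)

∂ψ/∂x = 6*y - z^2
∂ψ/∂y = 6*x + 12*y*z
∂ψ/∂z = -2*x*z + 6*y^2
∇ψ = (6*y - z^2, 6*x + 12*y*z, -2*x*z + 6*y^2)
At (3, -2, 2): (-16, -30, 12).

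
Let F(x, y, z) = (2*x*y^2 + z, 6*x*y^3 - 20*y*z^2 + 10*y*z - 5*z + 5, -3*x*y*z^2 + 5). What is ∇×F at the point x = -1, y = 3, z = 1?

(98, 10, 174)

(∇×F)₁ = ∂F₃/∂y − ∂F₂/∂z = -3*x*z^2 + 40*y*z - 10*y + 5
(∇×F)₂ = ∂F₁/∂z − ∂F₃/∂x = 3*y*z^2 + 1
(∇×F)₃ = ∂F₂/∂x − ∂F₁/∂y = -4*x*y + 6*y^3
∇×F = (-3*x*z^2 + 40*y*z - 10*y + 5, 3*y*z^2 + 1, -4*x*y + 6*y^3)
At (-1, 3, 1): (98, 10, 174).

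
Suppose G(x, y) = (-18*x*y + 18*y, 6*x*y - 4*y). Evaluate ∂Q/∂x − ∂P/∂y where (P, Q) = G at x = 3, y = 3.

∂G₂/∂x = 6*y
∂G₁/∂y = -18*x + 18
Scalar curl = 18*x + 6*y - 18
At (3, 3): 54.

54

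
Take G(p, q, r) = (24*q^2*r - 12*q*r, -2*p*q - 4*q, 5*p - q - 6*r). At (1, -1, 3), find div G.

-12

∂G₁/∂p = 0
∂G₂/∂q = -2*p - 4
∂G₃/∂r = -6
∇·G = -2*p - 10
At (1, -1, 3): -12.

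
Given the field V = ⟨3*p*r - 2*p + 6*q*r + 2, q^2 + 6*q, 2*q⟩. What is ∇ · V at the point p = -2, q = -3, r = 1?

∂V₁/∂p = 3*r - 2
∂V₂/∂q = 2*q + 6
∂V₃/∂r = 0
∇·V = 2*q + 3*r + 4
At (-2, -3, 1): 1.

1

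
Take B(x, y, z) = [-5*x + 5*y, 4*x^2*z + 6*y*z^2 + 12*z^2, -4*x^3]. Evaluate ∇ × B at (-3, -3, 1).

(∇×B)₁ = ∂B₃/∂y − ∂B₂/∂z = -4*x^2 - 12*y*z - 24*z
(∇×B)₂ = ∂B₁/∂z − ∂B₃/∂x = 12*x^2
(∇×B)₃ = ∂B₂/∂x − ∂B₁/∂y = 8*x*z - 5
∇×B = (-4*x^2 - 12*y*z - 24*z, 12*x^2, 8*x*z - 5)
At (-3, -3, 1): (-24, 108, -29).

(-24, 108, -29)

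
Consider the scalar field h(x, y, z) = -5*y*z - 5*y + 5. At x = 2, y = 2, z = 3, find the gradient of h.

∂h/∂x = 0
∂h/∂y = -5*z - 5
∂h/∂z = -5*y
∇h = (0, -5*z - 5, -5*y)
At (2, 2, 3): (0, -20, -10).

(0, -20, -10)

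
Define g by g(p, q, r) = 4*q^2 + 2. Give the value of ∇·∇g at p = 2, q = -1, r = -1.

8

∂²g/∂p² = 0
∂²g/∂q² = 8
∂²g/∂r² = 0
∇²g = 8
At (2, -1, -1): 8.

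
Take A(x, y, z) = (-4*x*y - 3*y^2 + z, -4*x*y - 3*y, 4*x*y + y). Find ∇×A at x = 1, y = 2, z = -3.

(5, -7, 8)

(∇×A)₁ = ∂A₃/∂y − ∂A₂/∂z = 4*x + 1
(∇×A)₂ = ∂A₁/∂z − ∂A₃/∂x = -4*y + 1
(∇×A)₃ = ∂A₂/∂x − ∂A₁/∂y = 4*x + 2*y
∇×A = (4*x + 1, -4*y + 1, 4*x + 2*y)
At (1, 2, -3): (5, -7, 8).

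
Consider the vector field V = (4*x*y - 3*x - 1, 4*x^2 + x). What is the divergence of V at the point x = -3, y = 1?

1

∂V₁/∂x = 4*y - 3
∂V₂/∂y = 0
∇·V = 4*y - 3
At (-3, 1): 1.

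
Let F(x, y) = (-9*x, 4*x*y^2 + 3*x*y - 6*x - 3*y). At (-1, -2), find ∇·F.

1

∂F₁/∂x = -9
∂F₂/∂y = 8*x*y + 3*x - 3
∇·F = 8*x*y + 3*x - 12
At (-1, -2): 1.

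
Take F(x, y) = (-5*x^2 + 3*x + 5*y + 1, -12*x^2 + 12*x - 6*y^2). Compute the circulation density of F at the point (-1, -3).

31

∂F₂/∂x = -24*x + 12
∂F₁/∂y = 5
Scalar curl = -24*x + 7
At (-1, -3): 31.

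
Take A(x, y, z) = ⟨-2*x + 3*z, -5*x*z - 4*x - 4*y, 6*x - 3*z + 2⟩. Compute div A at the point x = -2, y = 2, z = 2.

∂A₁/∂x = -2
∂A₂/∂y = -4
∂A₃/∂z = -3
∇·A = -9
At (-2, 2, 2): -9.

-9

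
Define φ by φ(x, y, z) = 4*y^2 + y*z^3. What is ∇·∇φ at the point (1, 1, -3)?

-10

∂²φ/∂x² = 0
∂²φ/∂y² = 8
∂²φ/∂z² = 6*y*z
∇²φ = 6*y*z + 8
At (1, 1, -3): -10.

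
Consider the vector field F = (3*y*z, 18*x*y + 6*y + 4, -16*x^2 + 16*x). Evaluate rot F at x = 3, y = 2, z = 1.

(0, 86, 33)

(∇×F)₁ = ∂F₃/∂y − ∂F₂/∂z = 0
(∇×F)₂ = ∂F₁/∂z − ∂F₃/∂x = 32*x + 3*y - 16
(∇×F)₃ = ∂F₂/∂x − ∂F₁/∂y = 18*y - 3*z
∇×F = (0, 32*x + 3*y - 16, 18*y - 3*z)
At (3, 2, 1): (0, 86, 33).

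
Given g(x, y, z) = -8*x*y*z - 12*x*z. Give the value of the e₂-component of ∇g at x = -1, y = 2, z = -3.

-24

(∇g)_2 = ∂g/∂y = -8*x*z
At (-1, 2, -3): -24.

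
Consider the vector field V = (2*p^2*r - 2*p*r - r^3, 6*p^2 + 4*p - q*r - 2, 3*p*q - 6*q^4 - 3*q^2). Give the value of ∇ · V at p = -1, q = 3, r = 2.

-14

∂V₁/∂p = 4*p*r - 2*r
∂V₂/∂q = -r
∂V₃/∂r = 0
∇·V = 4*p*r - 3*r
At (-1, 3, 2): -14.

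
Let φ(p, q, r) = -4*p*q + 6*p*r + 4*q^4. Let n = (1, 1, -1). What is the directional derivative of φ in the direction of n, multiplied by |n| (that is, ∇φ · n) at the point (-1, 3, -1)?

424

∂φ/∂p = -4*q + 6*r
∂φ/∂q = -4*p + 16*q^3
∂φ/∂r = 6*p
∇φ at (-1, 3, -1) = (-18, 436, -6)
∇φ · n = (-18)(1) + (436)(1) + (-6)(-1) = 424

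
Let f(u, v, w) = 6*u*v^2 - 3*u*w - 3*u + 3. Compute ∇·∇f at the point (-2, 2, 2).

∂²f/∂u² = 0
∂²f/∂v² = 12*u
∂²f/∂w² = 0
∇²f = 12*u
At (-2, 2, 2): -24.

-24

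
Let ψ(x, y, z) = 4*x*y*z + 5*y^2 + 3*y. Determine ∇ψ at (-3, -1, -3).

∂ψ/∂x = 4*y*z
∂ψ/∂y = 4*x*z + 10*y + 3
∂ψ/∂z = 4*x*y
∇ψ = (4*y*z, 4*x*z + 10*y + 3, 4*x*y)
At (-3, -1, -3): (12, 29, 12).

(12, 29, 12)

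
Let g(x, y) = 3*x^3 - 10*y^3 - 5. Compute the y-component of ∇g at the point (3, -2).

(∇g)_2 = ∂g/∂y = -30*y^2
At (3, -2): -120.

-120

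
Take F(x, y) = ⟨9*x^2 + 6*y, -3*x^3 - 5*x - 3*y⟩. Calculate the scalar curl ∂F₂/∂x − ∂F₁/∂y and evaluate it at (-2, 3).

-47

∂F₂/∂x = -9*x^2 - 5
∂F₁/∂y = 6
Scalar curl = -9*x^2 - 11
At (-2, 3): -47.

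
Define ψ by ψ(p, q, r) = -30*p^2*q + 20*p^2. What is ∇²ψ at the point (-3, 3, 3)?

∂²ψ/∂p² = 20*(-3*q + 2)
∂²ψ/∂q² = 0
∂²ψ/∂r² = 0
∇²ψ = -60*q + 40
At (-3, 3, 3): -140.

-140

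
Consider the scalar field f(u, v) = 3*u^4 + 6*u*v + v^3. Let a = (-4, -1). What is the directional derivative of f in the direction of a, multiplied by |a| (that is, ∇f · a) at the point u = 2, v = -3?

-351

∂f/∂u = 12*u^3 + 6*v
∂f/∂v = 6*u + 3*v^2
∇f at (2, -3) = (78, 39)
∇f · a = (78)(-4) + (39)(-1) = -351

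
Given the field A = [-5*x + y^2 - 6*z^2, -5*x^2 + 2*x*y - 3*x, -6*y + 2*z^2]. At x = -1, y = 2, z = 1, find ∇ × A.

(-6, -12, 7)

(∇×A)₁ = ∂A₃/∂y − ∂A₂/∂z = -6
(∇×A)₂ = ∂A₁/∂z − ∂A₃/∂x = -12*z
(∇×A)₃ = ∂A₂/∂x − ∂A₁/∂y = -10*x - 3
∇×A = (-6, -12*z, -10*x - 3)
At (-1, 2, 1): (-6, -12, 7).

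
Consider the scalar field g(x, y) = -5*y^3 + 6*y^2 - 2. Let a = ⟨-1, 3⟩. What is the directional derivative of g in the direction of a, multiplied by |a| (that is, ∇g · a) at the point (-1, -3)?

-513

∂g/∂x = 0
∂g/∂y = -15*y^2 + 12*y
∇g at (-1, -3) = (0, -171)
∇g · a = (0)(-1) + (-171)(3) = -513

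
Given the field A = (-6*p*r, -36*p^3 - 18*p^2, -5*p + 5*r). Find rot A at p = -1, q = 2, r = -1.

(∇×A)₁ = ∂A₃/∂q − ∂A₂/∂r = 0
(∇×A)₂ = ∂A₁/∂r − ∂A₃/∂p = -6*p + 5
(∇×A)₃ = ∂A₂/∂p − ∂A₁/∂q = -108*p^2 - 36*p
∇×A = (0, -6*p + 5, -108*p^2 - 36*p)
At (-1, 2, -1): (0, 11, -72).

(0, 11, -72)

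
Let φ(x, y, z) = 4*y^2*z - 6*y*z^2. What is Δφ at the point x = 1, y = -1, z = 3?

36

∂²φ/∂x² = 0
∂²φ/∂y² = 8*z
∂²φ/∂z² = -12*y
∇²φ = -12*y + 8*z
At (1, -1, 3): 36.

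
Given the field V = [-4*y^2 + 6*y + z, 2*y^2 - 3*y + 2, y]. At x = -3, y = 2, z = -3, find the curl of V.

(1, 1, 10)

(∇×V)₁ = ∂V₃/∂y − ∂V₂/∂z = 1
(∇×V)₂ = ∂V₁/∂z − ∂V₃/∂x = 1
(∇×V)₃ = ∂V₂/∂x − ∂V₁/∂y = 8*y - 6
∇×V = (1, 1, 8*y - 6)
At (-3, 2, -3): (1, 1, 10).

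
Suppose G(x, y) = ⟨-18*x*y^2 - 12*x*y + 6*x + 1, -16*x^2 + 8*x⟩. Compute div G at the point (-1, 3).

∂G₁/∂x = -18*y^2 - 12*y + 6
∂G₂/∂y = 0
∇·G = -18*y^2 - 12*y + 6
At (-1, 3): -192.

-192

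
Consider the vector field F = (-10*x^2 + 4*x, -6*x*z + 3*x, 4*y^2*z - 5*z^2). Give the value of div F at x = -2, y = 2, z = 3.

30

∂F₁/∂x = -20*x + 4
∂F₂/∂y = 0
∂F₃/∂z = 4*y^2 - 10*z
∇·F = -20*x + 4*y^2 - 10*z + 4
At (-2, 2, 3): 30.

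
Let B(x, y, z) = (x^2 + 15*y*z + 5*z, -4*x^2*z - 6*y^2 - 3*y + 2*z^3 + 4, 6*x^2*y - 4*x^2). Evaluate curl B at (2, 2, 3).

(-14, 3, -93)

(∇×B)₁ = ∂B₃/∂y − ∂B₂/∂z = 10*x^2 - 6*z^2
(∇×B)₂ = ∂B₁/∂z − ∂B₃/∂x = -12*x*y + 8*x + 15*y + 5
(∇×B)₃ = ∂B₂/∂x − ∂B₁/∂y = -8*x*z - 15*z
∇×B = (10*x^2 - 6*z^2, -12*x*y + 8*x + 15*y + 5, -8*x*z - 15*z)
At (2, 2, 3): (-14, 3, -93).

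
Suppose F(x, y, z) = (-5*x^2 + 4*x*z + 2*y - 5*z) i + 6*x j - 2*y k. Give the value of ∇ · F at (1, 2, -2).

-18

∂F₁/∂x = -10*x + 4*z
∂F₂/∂y = 0
∂F₃/∂z = 0
∇·F = -10*x + 4*z
At (1, 2, -2): -18.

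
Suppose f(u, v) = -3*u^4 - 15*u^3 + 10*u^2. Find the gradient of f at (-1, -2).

∂f/∂u = -12*u^3 - 45*u^2 + 20*u
∂f/∂v = 0
∇f = (-12*u^3 - 45*u^2 + 20*u, 0)
At (-1, -2): (-53, 0).

(-53, 0)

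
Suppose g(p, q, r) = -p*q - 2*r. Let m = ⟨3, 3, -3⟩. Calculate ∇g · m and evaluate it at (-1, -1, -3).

12

∂g/∂p = -q
∂g/∂q = -p
∂g/∂r = -2
∇g at (-1, -1, -3) = (1, 1, -2)
∇g · m = (1)(3) + (1)(3) + (-2)(-3) = 12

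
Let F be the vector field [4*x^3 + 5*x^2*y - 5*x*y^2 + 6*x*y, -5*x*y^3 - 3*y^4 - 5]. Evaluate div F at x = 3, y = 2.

-116

∂F₁/∂x = 12*x^2 + 10*x*y - 5*y^2 + 6*y
∂F₂/∂y = -15*x*y^2 - 12*y^3
∇·F = 12*x^2 - 15*x*y^2 + 10*x*y - 12*y^3 - 5*y^2 + 6*y
At (3, 2): -116.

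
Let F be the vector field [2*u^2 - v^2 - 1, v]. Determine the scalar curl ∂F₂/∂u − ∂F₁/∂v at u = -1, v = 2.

4

∂F₂/∂u = 0
∂F₁/∂v = -2*v
Scalar curl = 2*v
At (-1, 2): 4.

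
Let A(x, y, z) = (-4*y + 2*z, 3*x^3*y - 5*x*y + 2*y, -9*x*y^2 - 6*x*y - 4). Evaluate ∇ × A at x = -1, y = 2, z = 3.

(42, 50, 12)

(∇×A)₁ = ∂A₃/∂y − ∂A₂/∂z = -18*x*y - 6*x
(∇×A)₂ = ∂A₁/∂z − ∂A₃/∂x = 9*y^2 + 6*y + 2
(∇×A)₃ = ∂A₂/∂x − ∂A₁/∂y = 9*x^2*y - 5*y + 4
∇×A = (-18*x*y - 6*x, 9*y^2 + 6*y + 2, 9*x^2*y - 5*y + 4)
At (-1, 2, 3): (42, 50, 12).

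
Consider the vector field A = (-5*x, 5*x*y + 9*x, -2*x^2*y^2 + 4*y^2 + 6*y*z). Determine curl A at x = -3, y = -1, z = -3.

(∇×A)₁ = ∂A₃/∂y − ∂A₂/∂z = -4*x^2*y + 8*y + 6*z
(∇×A)₂ = ∂A₁/∂z − ∂A₃/∂x = 4*x*y^2
(∇×A)₃ = ∂A₂/∂x − ∂A₁/∂y = 5*y + 9
∇×A = (-4*x^2*y + 8*y + 6*z, 4*x*y^2, 5*y + 9)
At (-3, -1, -3): (10, -12, 4).

(10, -12, 4)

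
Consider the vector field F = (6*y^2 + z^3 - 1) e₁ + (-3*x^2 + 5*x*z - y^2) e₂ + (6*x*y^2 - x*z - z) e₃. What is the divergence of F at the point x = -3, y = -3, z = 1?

∂F₁/∂x = 0
∂F₂/∂y = -2*y
∂F₃/∂z = -x - 1
∇·F = -x - 2*y - 1
At (-3, -3, 1): 8.

8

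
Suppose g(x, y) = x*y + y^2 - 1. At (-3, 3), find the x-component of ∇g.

(∇g)_1 = ∂g/∂x = y
At (-3, 3): 3.

3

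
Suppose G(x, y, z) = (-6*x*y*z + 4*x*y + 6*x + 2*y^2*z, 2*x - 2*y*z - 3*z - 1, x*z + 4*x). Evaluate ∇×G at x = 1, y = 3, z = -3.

(∇×G)₁ = ∂G₃/∂y − ∂G₂/∂z = 2*y + 3
(∇×G)₂ = ∂G₁/∂z − ∂G₃/∂x = -6*x*y + 2*y^2 - z - 4
(∇×G)₃ = ∂G₂/∂x − ∂G₁/∂y = 6*x*z - 4*x - 4*y*z + 2
∇×G = (2*y + 3, -6*x*y + 2*y^2 - z - 4, 6*x*z - 4*x - 4*y*z + 2)
At (1, 3, -3): (9, -1, 16).

(9, -1, 16)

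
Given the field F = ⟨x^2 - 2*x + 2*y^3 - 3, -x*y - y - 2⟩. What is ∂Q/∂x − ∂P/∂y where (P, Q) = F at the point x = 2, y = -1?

∂F₂/∂x = -y
∂F₁/∂y = 6*y^2
Scalar curl = -6*y^2 - y
At (2, -1): -5.

-5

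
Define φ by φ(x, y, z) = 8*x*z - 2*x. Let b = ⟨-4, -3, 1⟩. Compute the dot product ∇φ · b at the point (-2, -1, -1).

24

∂φ/∂x = 8*z - 2
∂φ/∂y = 0
∂φ/∂z = 8*x
∇φ at (-2, -1, -1) = (-10, 0, -16)
∇φ · b = (-10)(-4) + (0)(-3) + (-16)(1) = 24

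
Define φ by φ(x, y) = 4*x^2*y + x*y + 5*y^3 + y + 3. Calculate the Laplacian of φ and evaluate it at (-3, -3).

∂²φ/∂x² = 8*y
∂²φ/∂y² = 30*y
∇²φ = 38*y
At (-3, -3): -114.

-114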